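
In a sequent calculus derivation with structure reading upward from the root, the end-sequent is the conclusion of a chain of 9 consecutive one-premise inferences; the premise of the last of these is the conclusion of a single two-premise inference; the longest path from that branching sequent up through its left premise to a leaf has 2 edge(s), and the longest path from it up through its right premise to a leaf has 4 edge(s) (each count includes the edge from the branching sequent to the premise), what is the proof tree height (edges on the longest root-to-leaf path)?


Longest path through the left premise: 2 edges (measured from the branching sequent)
Longest path through the right premise: 4 edges
Height of the subtree rooted at the branching sequent: max(2, 4) = 4
The branching sequent sits 9 edges above the root (the chain of one-premise inferences), so height = 4 + 9 = 13

13


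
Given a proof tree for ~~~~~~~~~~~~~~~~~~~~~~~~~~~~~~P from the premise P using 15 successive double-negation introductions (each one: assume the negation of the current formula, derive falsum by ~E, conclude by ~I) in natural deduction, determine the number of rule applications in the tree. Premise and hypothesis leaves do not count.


Each double-negation introduction (from C infer ~~C) uses 2 inference nodes: one ~E (C and ~C give falsum) and one ~I (discharge ~C).
15 double negations = 15 * 2 = 30 inference nodes.

30


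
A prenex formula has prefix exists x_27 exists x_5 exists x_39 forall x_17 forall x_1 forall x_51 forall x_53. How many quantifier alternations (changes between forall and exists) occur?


Walk the prefix and count type changes:
  position 1: exists -> exists
  position 2: exists -> exists
  position 3: exists -> forall <-- alternation
  position 4: forall -> forall
  position 5: forall -> forall
  position 6: forall -> forall
Total alternations = 1

1


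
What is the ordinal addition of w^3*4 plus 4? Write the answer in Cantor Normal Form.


Ordinal addition w^3*4 + 4:
Leading exponent of alpha (3) > leading exponent of beta (0).
Since alpha's term has higher exponent than beta's leading term,
the sum is simply alpha followed by beta.
Result = w^3*4 + 4

w^3*4 + 4


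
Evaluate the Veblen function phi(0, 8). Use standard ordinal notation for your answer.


phi(0, 8):
phi(0, beta) = omega^beta by definition.
phi(0, 8) = omega^8

omega^8


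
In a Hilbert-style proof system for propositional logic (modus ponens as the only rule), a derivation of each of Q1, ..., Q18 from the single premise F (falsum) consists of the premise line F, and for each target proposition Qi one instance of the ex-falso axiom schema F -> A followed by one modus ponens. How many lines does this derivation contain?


Ex falso, line by line:
- 1 premise line (F)
- 18 targets, each needing 1 axiom instance (F -> Qi) + 1 MP = 2 lines: 2 * 18 = 36
Total = 1 + 36 = 37 lines.

37


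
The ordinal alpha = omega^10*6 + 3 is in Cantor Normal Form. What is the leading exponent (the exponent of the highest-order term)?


CNF: omega^10*6 + 3
The leading term is omega^10*6, which has exponent 10.

10


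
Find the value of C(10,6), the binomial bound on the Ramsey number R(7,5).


R(7,5) <= C(7+5-2, 7-1) = C(10, 6)
C(10, 6) = 10! / (6! * 4!)
= 210

210


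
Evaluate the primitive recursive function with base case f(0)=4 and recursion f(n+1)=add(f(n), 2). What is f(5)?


f(0) = 4
f(1) = add(f(0), 2) = add(4, 2) = 6
f(2) = add(f(1), 2) = add(6, 2) = 8
f(3) = add(f(2), 2) = add(8, 2) = 10
f(4) = add(f(3), 2) = add(10, 2) = 12
f(5) = add(f(4), 2) = add(12, 2) = 14


14


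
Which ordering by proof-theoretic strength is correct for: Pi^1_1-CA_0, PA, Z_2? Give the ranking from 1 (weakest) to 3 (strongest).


Ordering by consistency strength:
1. PA
2. Pi^1_1-CA_0
3. Z_2


Pi^1_1-CA_0=2, PA=1, Z_2=3


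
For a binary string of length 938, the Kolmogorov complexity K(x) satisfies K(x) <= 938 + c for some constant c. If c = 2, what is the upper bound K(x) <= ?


K(x) <= |x| + c = 938 + 2 = 940

940


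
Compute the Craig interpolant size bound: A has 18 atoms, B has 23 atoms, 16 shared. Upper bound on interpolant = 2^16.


Shared atoms = 16
Craig interpolant size bound = 2^16
= 65536

65536


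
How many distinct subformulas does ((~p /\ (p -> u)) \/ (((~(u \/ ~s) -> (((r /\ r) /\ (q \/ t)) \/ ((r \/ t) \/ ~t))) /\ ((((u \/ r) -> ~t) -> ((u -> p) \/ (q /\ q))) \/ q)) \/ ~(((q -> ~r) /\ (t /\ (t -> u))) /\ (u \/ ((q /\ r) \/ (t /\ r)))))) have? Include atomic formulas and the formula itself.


Formula: ((~p /\ (p -> u)) \/ (((~(u \/ ~s) -> (((r /\ r) /\ (q \/ t)) \/ ((r \/ t) \/ ~t))) /\ ((((u \/ r) -> ~t) -> ((u -> p) \/ (q /\ q))) \/ q)) \/ ~(((q -> ~r) /\ (t /\ (t -> u))) /\ (u \/ ((q /\ r) \/ (t /\ r))))))
Subformulas found:
  1. r
  2. p
  3. q
  4. u
  5. s
  6. t
  7. ~t
  8. ~p
  9. ~s
  10. ~r
  11. (u -> p)
  12. (t /\ r)
  13. (q \/ t)
  14. (q /\ q)
  15. (p -> u)
  16. (r \/ t)
  17. (q /\ r)
  18. (r /\ r)
  19. (t -> u)
  20. (u \/ r)
  21. (u \/ ~s)
  22. (q -> ~r)
  23. ~(u \/ ~s)
  24. (t /\ (t -> u))
  25. ((r \/ t) \/ ~t)
  26. ((u \/ r) -> ~t)
  27. (~p /\ (p -> u))
  28. ((q /\ r) \/ (t /\ r))
  29. ((u -> p) \/ (q /\ q))
  30. ((r /\ r) /\ (q \/ t))
  31. (u \/ ((q /\ r) \/ (t /\ r)))
  32. ((q -> ~r) /\ (t /\ (t -> u)))
  33. (((r /\ r) /\ (q \/ t)) \/ ((r \/ t) \/ ~t))
  34. (((u \/ r) -> ~t) -> ((u -> p) \/ (q /\ q)))
  35. ((((u \/ r) -> ~t) -> ((u -> p) \/ (q /\ q))) \/ q)
  36. (~(u \/ ~s) -> (((r /\ r) /\ (q \/ t)) \/ ((r \/ t) \/ ~t)))
  37. (((q -> ~r) /\ (t /\ (t -> u))) /\ (u \/ ((q /\ r) \/ (t /\ r))))
  38. ~(((q -> ~r) /\ (t /\ (t -> u))) /\ (u \/ ((q /\ r) \/ (t /\ r))))
  39. ((~(u \/ ~s) -> (((r /\ r) /\ (q \/ t)) \/ ((r \/ t) \/ ~t))) /\ ((((u \/ r) -> ~t) -> ((u -> p) \/ (q /\ q))) \/ q))
  40. (((~(u \/ ~s) -> (((r /\ r) /\ (q \/ t)) \/ ((r \/ t) \/ ~t))) /\ ((((u \/ r) -> ~t) -> ((u -> p) \/ (q /\ q))) \/ q)) \/ ~(((q -> ~r) /\ (t /\ (t -> u))) /\ (u \/ ((q /\ r) \/ (t /\ r)))))
  41. ((~p /\ (p -> u)) \/ (((~(u \/ ~s) -> (((r /\ r) /\ (q \/ t)) \/ ((r \/ t) \/ ~t))) /\ ((((u \/ r) -> ~t) -> ((u -> p) \/ (q /\ q))) \/ q)) \/ ~(((q -> ~r) /\ (t /\ (t -> u))) /\ (u \/ ((q /\ r) \/ (t /\ r))))))
Total distinct subformulas = 41

41


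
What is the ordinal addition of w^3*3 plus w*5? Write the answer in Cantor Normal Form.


Ordinal addition w^3*3 + w*5:
Leading exponent of alpha (3) > leading exponent of beta (1).
Since alpha's term has higher exponent than beta's leading term,
the sum is simply alpha followed by beta.
Result = w^3*3 + w*5

w^3*3 + w*5


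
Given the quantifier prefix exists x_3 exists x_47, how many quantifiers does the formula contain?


Quantifier prefix has 2 quantifier symbols.
Quantifier depth = 2

2


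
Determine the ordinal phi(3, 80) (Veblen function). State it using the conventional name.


phi(3, 80):
phi(3, beta) = eta_beta (the beta-th eta number, fixed point of zeta).
phi(3, 80) = eta_80

eta_80


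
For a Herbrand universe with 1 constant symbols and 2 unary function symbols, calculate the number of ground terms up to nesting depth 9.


Herbrand terms by depth:
Depth 0: 1 constants
Depth 1: 2 new terms (running total: 3)
Depth 2: 4 new terms (running total: 7)
Depth 3: 8 new terms (running total: 15)
Depth 4: 16 new terms (running total: 31)
Depth 5: 32 new terms (running total: 63)
Depth 6: 64 new terms (running total: 127)
Depth 7: 128 new terms (running total: 255)
Depth 8: 256 new terms (running total: 511)
Depth 9: 512 new terms (running total: 1023)
Total distinct ground terms = 1023

1023


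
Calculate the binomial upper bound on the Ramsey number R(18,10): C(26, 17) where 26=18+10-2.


R(18,10) <= C(18+10-2, 18-1) = C(26, 17)
C(26, 17) = 26! / (17! * 9!)
= 3124550

3124550


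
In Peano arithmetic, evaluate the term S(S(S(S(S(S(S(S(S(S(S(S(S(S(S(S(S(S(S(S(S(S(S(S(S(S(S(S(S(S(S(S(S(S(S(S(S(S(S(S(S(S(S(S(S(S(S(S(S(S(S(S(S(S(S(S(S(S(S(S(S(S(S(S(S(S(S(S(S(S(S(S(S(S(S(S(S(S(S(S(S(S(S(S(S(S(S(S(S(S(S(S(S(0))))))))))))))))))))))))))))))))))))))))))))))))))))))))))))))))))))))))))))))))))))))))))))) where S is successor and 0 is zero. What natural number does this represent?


Counting successors applied to 0:
93 applications of S to 0 = 93

93


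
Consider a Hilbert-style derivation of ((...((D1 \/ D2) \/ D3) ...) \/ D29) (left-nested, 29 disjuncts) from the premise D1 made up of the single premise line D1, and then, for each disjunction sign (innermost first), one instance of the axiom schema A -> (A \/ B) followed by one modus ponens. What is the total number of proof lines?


Building the left-nested 29-ary disjunction from D1:
- 1 premise line (D1)
- 29 disjuncts means 28 disjunction signs; each needs 1 axiom instance + 1 MP = 2 lines: 2 * 28 = 56
Total = 1 + 56 = 57 lines.

57


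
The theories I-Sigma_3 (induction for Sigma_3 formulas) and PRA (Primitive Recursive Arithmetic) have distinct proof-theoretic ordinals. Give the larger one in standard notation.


Proof-theoretic ordinal of I-Sigma_3 (induction for Sigma_3 formulas): omega^(omega^(omega^omega))
Proof-theoretic ordinal of PRA (Primitive Recursive Arithmetic): omega^omega
Comparing: omega^omega < omega^(omega^(omega^omega)).
The larger ordinal is omega^(omega^(omega^omega)) (from I-Sigma_3 (induction for Sigma_3 formulas)).

omega^(omega^(omega^omega))


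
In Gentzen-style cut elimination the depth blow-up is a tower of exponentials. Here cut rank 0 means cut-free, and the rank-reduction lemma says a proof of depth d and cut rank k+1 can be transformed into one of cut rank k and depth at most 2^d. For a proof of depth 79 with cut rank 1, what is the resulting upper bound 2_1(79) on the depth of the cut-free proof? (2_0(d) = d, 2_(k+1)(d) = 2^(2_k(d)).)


Each rank reduction sends depth d to at most 2^d; cut rank r needs r reductions.
2_0(79) = 79
2_1(79) = 2^79 = 604462909807314587353088
Cut-free depth bound = 604462909807314587353088

604462909807314587353088


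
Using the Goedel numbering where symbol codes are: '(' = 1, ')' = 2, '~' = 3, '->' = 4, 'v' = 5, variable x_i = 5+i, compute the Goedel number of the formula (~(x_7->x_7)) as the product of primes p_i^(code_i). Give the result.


Formula: (~(x_7->x_7))
Symbol codes: [1, 3, 1, 12, 4, 12, 2, 2]
Primes: [2, 3, 5, 7, 11, 13, 17, 19]
p_1^1 = 2^1 = 2
p_2^3 = 3^3 = 27
p_3^1 = 5^1 = 5
p_4^12 = 7^12 = 13841287201
p_5^4 = 11^4 = 14641
p_6^12 = 13^12 = 23298085122481
p_7^2 = 17^2 = 289
p_8^2 = 19^2 = 361
Product = 132995288932715162912623074991010430

132995288932715162912623074991010430


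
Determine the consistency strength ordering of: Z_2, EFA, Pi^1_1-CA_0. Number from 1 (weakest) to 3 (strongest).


Ordering by consistency strength:
1. EFA
2. Pi^1_1-CA_0
3. Z_2


Z_2=3, EFA=1, Pi^1_1-CA_0=2


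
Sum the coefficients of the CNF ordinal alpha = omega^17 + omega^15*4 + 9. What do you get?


CNF: omega^17 + omega^15*4 + 9
Coefficients: 1 + 4 + 9 = 14

14


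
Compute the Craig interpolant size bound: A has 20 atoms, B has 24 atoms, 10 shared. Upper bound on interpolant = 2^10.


Shared atoms = 10
Craig interpolant size bound = 2^10
= 1024

1024


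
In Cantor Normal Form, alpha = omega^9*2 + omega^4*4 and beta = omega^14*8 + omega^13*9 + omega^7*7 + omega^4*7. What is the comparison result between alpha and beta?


Compare term by term from highest exponent:
alpha = omega^9*2 + omega^4*4
beta = omega^14*8 + omega^13*9 + omega^7*7 + omega^4*7
Term 1: alpha has omega^9*2, beta has omega^14*8
Term 2: alpha has omega^4*4, beta has omega^13*9
Term 3: alpha has omega^0*0, beta has omega^7*7
Term 4: alpha has omega^0*0, beta has omega^4*7
Result: alpha < beta

alpha < beta


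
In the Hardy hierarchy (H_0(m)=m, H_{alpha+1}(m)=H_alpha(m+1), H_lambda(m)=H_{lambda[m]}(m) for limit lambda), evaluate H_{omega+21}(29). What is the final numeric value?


H_{omega+21}(29):
Unwind the 21 successor steps: H_{omega+21}(29) = H_omega(29+21) = H_omega(50).
H_omega(m) = H_m(m) = m + m = 2m.
Result = 2 * 50 = 100

100


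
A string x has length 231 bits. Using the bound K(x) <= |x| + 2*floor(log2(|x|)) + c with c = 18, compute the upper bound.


floor(log2(231)) = 7
2 * 7 = 14
K(x) <= 231 + 14 + 18 = 263

263


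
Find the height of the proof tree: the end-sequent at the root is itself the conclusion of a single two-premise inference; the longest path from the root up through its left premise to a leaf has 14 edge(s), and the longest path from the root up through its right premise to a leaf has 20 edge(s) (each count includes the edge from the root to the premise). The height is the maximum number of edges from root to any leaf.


Longest path through the left premise: 14 edges (measured from the branching sequent)
Longest path through the right premise: 20 edges
Height of the subtree rooted at the branching sequent: max(14, 20) = 20
The branching sequent is the root itself.
Total height = 20

20


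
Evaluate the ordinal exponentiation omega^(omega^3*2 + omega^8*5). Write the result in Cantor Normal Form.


omega^(omega^3*2 + omega^8*5):
In ordinal addition a term is absorbed by a following term of strictly larger exponent: 3 < 8, so omega^3*2 + omega^8*5 = omega^8*5.
omega raised to a CNF ordinal is a single CNF term: Result = omega^(omega^8*5)

omega^(omega^8*5)


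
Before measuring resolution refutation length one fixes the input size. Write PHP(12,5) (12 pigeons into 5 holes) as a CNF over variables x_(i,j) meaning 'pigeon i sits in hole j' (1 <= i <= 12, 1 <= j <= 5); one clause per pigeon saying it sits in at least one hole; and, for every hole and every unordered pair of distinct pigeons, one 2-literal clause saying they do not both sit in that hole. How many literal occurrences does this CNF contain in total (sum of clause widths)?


PHP(12,5): 12 pigeons, 5 holes, 12*5 = 60 variables.
- pigeon clauses: one per pigeon -> 12 clauses of width 5 -> 60 literals
- hole clauses: 5 holes * C(12,2) = 5 * 66 -> 330 clauses of width 2 -> 660 literals
Total literal occurrences = 60 + 660 = 720

720


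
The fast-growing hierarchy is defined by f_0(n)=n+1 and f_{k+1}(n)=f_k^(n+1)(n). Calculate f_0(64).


f_0(64) = 64 + 1 = 65

65


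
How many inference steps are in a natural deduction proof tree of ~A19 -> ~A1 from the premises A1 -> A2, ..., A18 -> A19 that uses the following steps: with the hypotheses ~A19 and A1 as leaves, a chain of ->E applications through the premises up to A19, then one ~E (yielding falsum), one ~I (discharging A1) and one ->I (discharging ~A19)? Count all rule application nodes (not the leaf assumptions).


From hypothesis A1, 18 ->E steps along the 18 premises yield A19.
~E with hypothesis ~A19 gives falsum (1 node); ~I discharging A1 gives ~A1 (1 node); ->I discharging ~A19 gives the goal (1 node).
Total = 18 + 3 = 21 inference nodes.

21


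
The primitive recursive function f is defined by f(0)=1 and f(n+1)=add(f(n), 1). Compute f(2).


f(0) = 1
f(1) = add(f(0), 1) = add(1, 1) = 2
f(2) = add(f(1), 1) = add(2, 1) = 3


3


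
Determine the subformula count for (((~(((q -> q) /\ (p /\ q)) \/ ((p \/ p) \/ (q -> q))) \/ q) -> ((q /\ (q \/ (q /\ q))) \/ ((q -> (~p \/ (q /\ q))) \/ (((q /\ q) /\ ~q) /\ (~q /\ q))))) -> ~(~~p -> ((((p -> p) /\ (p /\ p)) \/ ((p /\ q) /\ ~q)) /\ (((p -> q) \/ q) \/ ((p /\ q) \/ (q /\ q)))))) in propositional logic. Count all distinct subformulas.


Formula: (((~(((q -> q) /\ (p /\ q)) \/ ((p \/ p) \/ (q -> q))) \/ q) -> ((q /\ (q \/ (q /\ q))) \/ ((q -> (~p \/ (q /\ q))) \/ (((q /\ q) /\ ~q) /\ (~q /\ q))))) -> ~(~~p -> ((((p -> p) /\ (p /\ p)) \/ ((p /\ q) /\ ~q)) /\ (((p -> q) \/ q) \/ ((p /\ q) \/ (q /\ q))))))
Subformulas found:
  1. p
  2. q
  3. ~p
  4. ~q
  5. ~~p
  6. (p /\ q)
  7. (q /\ q)
  8. (q -> q)
  9. (p -> p)
  10. (p -> q)
  11. (p \/ p)
  12. (p /\ p)
  13. (~q /\ q)
  14. ((p -> q) \/ q)
  15. (q \/ (q /\ q))
  16. ((p /\ q) /\ ~q)
  17. (~p \/ (q /\ q))
  18. ((q /\ q) /\ ~q)
  19. ((p \/ p) \/ (q -> q))
  20. ((p -> p) /\ (p /\ p))
  21. ((p /\ q) \/ (q /\ q))
  22. ((q -> q) /\ (p /\ q))
  23. (q /\ (q \/ (q /\ q)))
  24. (q -> (~p \/ (q /\ q)))
  25. (((q /\ q) /\ ~q) /\ (~q /\ q))
  26. (((p -> q) \/ q) \/ ((p /\ q) \/ (q /\ q)))
  27. (((p -> p) /\ (p /\ p)) \/ ((p /\ q) /\ ~q))
  28. (((q -> q) /\ (p /\ q)) \/ ((p \/ p) \/ (q -> q)))
  29. ~(((q -> q) /\ (p /\ q)) \/ ((p \/ p) \/ (q -> q)))
  30. (~(((q -> q) /\ (p /\ q)) \/ ((p \/ p) \/ (q -> q))) \/ q)
  31. ((q -> (~p \/ (q /\ q))) \/ (((q /\ q) /\ ~q) /\ (~q /\ q)))
  32. ((q /\ (q \/ (q /\ q))) \/ ((q -> (~p \/ (q /\ q))) \/ (((q /\ q) /\ ~q) /\ (~q /\ q))))
  33. ((((p -> p) /\ (p /\ p)) \/ ((p /\ q) /\ ~q)) /\ (((p -> q) \/ q) \/ ((p /\ q) \/ (q /\ q))))
  34. (~~p -> ((((p -> p) /\ (p /\ p)) \/ ((p /\ q) /\ ~q)) /\ (((p -> q) \/ q) \/ ((p /\ q) \/ (q /\ q)))))
  35. ~(~~p -> ((((p -> p) /\ (p /\ p)) \/ ((p /\ q) /\ ~q)) /\ (((p -> q) \/ q) \/ ((p /\ q) \/ (q /\ q)))))
  36. ((~(((q -> q) /\ (p /\ q)) \/ ((p \/ p) \/ (q -> q))) \/ q) -> ((q /\ (q \/ (q /\ q))) \/ ((q -> (~p \/ (q /\ q))) \/ (((q /\ q) /\ ~q) /\ (~q /\ q)))))
  37. (((~(((q -> q) /\ (p /\ q)) \/ ((p \/ p) \/ (q -> q))) \/ q) -> ((q /\ (q \/ (q /\ q))) \/ ((q -> (~p \/ (q /\ q))) \/ (((q /\ q) /\ ~q) /\ (~q /\ q))))) -> ~(~~p -> ((((p -> p) /\ (p /\ p)) \/ ((p /\ q) /\ ~q)) /\ (((p -> q) \/ q) \/ ((p /\ q) \/ (q /\ q))))))
Total distinct subformulas = 37

37


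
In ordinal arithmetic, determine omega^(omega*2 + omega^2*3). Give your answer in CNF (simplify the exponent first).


omega^(omega*2 + omega^2*3):
In ordinal addition a term is absorbed by a following term of strictly larger exponent: 1 < 2, so omega*2 + omega^2*3 = omega^2*3.
omega raised to a CNF ordinal is a single CNF term: Result = omega^(omega^2*3)

omega^(omega^2*3)


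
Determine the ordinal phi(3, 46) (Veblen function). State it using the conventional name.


phi(3, 46):
phi(3, beta) = eta_beta (the beta-th eta number, fixed point of zeta).
phi(3, 46) = eta_46

eta_46


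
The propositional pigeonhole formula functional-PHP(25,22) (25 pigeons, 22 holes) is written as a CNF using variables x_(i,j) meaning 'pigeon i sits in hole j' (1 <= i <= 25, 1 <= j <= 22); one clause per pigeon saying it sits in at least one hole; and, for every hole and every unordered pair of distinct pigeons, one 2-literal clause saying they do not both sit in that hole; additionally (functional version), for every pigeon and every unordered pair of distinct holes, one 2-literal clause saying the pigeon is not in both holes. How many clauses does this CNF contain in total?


functional-PHP(25,22): 25 pigeons, 22 holes, 25*22 = 550 variables.
- pigeon clauses: one per pigeon -> 25 clauses
- hole clauses: 22 holes * C(25,2) = 22 * 300 -> 6600 clauses
- functional clauses: 25 pigeons * C(22,2) = 25 * 231 -> 5775 clauses
Total clauses = 25 + 6600 + 5775 = 12400

12400


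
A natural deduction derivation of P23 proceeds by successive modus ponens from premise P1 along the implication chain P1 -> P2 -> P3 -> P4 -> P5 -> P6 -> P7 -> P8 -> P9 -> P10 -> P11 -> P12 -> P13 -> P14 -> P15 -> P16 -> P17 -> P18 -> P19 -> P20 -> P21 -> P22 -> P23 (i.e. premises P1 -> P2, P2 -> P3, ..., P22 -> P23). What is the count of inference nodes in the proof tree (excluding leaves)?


We have a chain: P1 -> P2 -> P3 -> P4 -> P5 -> P6 -> P7 -> P8 -> P9 -> P10 -> P11 -> P12 -> P13 -> P14 -> P15 -> P16 -> P17 -> P18 -> P19 -> P20 -> P21 -> P22 -> P23.
Each modus ponens application produces the next variable.
The chain has 23 propositions, so 23-1 = 22 modus ponens steps.
Total inference nodes = 22

22


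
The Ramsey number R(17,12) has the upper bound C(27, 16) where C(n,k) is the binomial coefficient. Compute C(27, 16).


R(17,12) <= C(17+12-2, 17-1) = C(27, 16)
C(27, 16) = 27! / (16! * 11!)
= 13037895

13037895


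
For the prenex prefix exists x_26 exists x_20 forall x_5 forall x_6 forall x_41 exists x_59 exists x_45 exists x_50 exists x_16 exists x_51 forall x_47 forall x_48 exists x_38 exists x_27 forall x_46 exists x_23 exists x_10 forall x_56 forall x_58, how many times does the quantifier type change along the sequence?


Walk the prefix and count type changes:
  position 1: exists -> exists
  position 2: exists -> forall <-- alternation
  position 3: forall -> forall
  position 4: forall -> forall
  position 5: forall -> exists <-- alternation
  position 6: exists -> exists
  position 7: exists -> exists
  position 8: exists -> exists
  position 9: exists -> exists
  position 10: exists -> forall <-- alternation
  position 11: forall -> forall
  position 12: forall -> exists <-- alternation
  position 13: exists -> exists
  position 14: exists -> forall <-- alternation
  position 15: forall -> exists <-- alternation
  position 16: exists -> exists
  position 17: exists -> forall <-- alternation
  position 18: forall -> forall
Total alternations = 7

7


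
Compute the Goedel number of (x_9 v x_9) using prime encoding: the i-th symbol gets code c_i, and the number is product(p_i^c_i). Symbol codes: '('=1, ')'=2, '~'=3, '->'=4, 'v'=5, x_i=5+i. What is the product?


Formula: (x_9 v x_9)
Symbol codes: [1, 14, 5, 14, 2]
Primes: [2, 3, 5, 7, 11]
p_1^1 = 2^1 = 2
p_2^14 = 3^14 = 4782969
p_3^5 = 5^5 = 3125
p_4^14 = 7^14 = 678223072849
p_5^2 = 11^2 = 121
Product = 2453214448969390940006250

2453214448969390940006250


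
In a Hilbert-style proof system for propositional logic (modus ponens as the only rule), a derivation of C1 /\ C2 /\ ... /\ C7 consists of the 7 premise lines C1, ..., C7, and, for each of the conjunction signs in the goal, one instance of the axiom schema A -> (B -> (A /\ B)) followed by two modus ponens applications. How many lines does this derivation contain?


Conjoining 7 premises:
- 7 premise lines
- the goal has 6 conjunction signs; each costs 1 axiom instance + 2 MP = 3 lines: 3 * 6 = 18
Total = 7 + 18 = 25 lines.

25


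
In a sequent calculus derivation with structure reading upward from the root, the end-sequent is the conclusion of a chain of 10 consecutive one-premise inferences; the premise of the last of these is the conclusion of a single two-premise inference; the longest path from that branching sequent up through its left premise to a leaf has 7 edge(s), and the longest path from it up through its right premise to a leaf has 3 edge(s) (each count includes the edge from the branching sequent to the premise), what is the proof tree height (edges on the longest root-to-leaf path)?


Longest path through the left premise: 7 edges (measured from the branching sequent)
Longest path through the right premise: 3 edges
Height of the subtree rooted at the branching sequent: max(7, 3) = 7
The branching sequent sits 10 edges above the root (the chain of one-premise inferences), so height = 7 + 10 = 17

17


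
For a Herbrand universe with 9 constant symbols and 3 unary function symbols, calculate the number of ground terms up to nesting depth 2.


Herbrand terms by depth:
Depth 0: 9 constants
Depth 1: 27 new terms (running total: 36)
Depth 2: 81 new terms (running total: 117)
Total distinct ground terms = 117

117


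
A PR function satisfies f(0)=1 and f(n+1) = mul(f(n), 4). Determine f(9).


f(0) = 1
f(1) = mul(f(0), 4) = mul(1, 4) = 4
f(2) = mul(f(1), 4) = mul(4, 4) = 16
f(3) = mul(f(2), 4) = mul(16, 4) = 64
f(4) = mul(f(3), 4) = mul(64, 4) = 256
f(5) = mul(f(4), 4) = mul(256, 4) = 1024
f(6) = mul(f(5), 4) = mul(1024, 4) = 4096
f(7) = mul(f(6), 4) = mul(4096, 4) = 16384
f(8) = mul(f(7), 4) = mul(16384, 4) = 65536
f(9) = mul(f(8), 4) = mul(65536, 4) = 262144


262144


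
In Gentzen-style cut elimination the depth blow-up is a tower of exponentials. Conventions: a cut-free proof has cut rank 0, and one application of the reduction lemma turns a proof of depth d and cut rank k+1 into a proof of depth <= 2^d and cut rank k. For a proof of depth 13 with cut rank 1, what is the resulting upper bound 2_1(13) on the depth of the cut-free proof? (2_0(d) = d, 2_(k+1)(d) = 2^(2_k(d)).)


Each rank reduction sends depth d to at most 2^d; cut rank r needs r reductions.
2_0(13) = 13
2_1(13) = 2^13 = 8192
Cut-free depth bound = 8192

8192


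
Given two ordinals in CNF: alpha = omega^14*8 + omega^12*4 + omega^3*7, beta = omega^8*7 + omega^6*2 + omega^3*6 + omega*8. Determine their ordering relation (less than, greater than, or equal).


Compare term by term from highest exponent:
alpha = omega^14*8 + omega^12*4 + omega^3*7
beta = omega^8*7 + omega^6*2 + omega^3*6 + omega*8
Term 1: alpha has omega^14*8, beta has omega^8*7
Term 2: alpha has omega^12*4, beta has omega^6*2
Term 3: alpha has omega^3*7, beta has omega^3*6
Term 4: alpha has omega^0*0, beta has omega^1*8
Result: alpha > beta

alpha > beta


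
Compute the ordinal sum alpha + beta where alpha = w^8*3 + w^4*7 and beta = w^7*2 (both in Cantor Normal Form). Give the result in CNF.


Ordinal addition (w^8*3 + w^4*7) + w^7*2:
alpha's leading term has exponent 8 > beta's exponent 7, so it survives.
alpha's tail term has exponent 4 < beta's exponent 7, so it is absorbed by beta.
In ordinal addition, any term followed by a strictly larger-exponent term is absorbed.
Result = w^8*3 + w^7*2

w^8*3 + w^7*2


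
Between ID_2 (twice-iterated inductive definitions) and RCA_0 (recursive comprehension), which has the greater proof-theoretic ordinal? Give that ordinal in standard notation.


Proof-theoretic ordinal of ID_2 (twice-iterated inductive definitions): psi_0(epsilon_{Omega_2+1})
Proof-theoretic ordinal of RCA_0 (recursive comprehension): omega^omega
Comparing: omega^omega < psi_0(epsilon_{Omega_2+1}).
The larger ordinal is psi_0(epsilon_{Omega_2+1}) (from ID_2 (twice-iterated inductive definitions)).

psi_0(epsilon_{Omega_2+1})


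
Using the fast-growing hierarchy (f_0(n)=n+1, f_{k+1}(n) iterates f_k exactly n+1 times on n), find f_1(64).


f_1(64) = f_0^65(64)
f_0 adds 1 each time, applied 65 times.
f_1(64) = 64 + 65 = 129

129


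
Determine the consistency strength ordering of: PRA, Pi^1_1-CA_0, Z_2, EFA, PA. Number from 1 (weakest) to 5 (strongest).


Ordering by consistency strength:
1. EFA
2. PRA
3. PA
4. Pi^1_1-CA_0
5. Z_2


PRA=2, Pi^1_1-CA_0=4, Z_2=5, EFA=1, PA=3


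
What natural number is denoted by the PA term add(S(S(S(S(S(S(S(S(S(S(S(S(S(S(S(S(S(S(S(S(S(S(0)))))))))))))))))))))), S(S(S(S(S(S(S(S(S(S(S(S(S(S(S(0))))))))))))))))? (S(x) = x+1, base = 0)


add(S^22(0), S^15(0)):
S^22(0) = 22
S^15(0) = 15
22 + 15 = 37

37


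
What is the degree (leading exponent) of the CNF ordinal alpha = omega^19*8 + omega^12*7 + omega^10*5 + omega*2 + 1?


CNF: omega^19*8 + omega^12*7 + omega^10*5 + omega*2 + 1
The leading term is omega^19*8, which has exponent 19.

19


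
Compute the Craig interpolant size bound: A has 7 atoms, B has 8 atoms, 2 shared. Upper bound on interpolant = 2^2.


Shared atoms = 2
Craig interpolant size bound = 2^2
= 4

4


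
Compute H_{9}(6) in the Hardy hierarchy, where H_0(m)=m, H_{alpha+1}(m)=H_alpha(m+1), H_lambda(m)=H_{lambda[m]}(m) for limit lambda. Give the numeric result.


H_9(6):
For finite ordinals k, H_k(n) = n + k (each successor step adds 1).
H_9(6) = 6 + 9 = 15

15


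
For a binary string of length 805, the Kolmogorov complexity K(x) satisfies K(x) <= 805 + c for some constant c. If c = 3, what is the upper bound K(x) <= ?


K(x) <= |x| + c = 805 + 3 = 808

808


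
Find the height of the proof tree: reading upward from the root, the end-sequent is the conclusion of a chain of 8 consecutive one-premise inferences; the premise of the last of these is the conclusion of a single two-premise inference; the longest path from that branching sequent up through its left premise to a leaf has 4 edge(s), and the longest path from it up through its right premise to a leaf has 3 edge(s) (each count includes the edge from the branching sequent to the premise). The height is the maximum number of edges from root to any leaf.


Longest path through the left premise: 4 edges (measured from the branching sequent)
Longest path through the right premise: 3 edges
Height of the subtree rooted at the branching sequent: max(4, 3) = 4
The branching sequent sits 8 edges above the root (the chain of one-premise inferences), so height = 4 + 8 = 12

12


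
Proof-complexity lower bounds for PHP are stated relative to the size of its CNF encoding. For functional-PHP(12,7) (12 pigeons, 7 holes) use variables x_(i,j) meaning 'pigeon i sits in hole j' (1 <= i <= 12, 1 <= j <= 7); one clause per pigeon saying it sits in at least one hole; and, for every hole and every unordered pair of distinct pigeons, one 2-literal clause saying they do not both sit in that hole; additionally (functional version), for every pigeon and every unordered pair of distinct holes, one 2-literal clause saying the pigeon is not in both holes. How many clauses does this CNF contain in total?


functional-PHP(12,7): 12 pigeons, 7 holes, 12*7 = 84 variables.
- pigeon clauses: one per pigeon -> 12 clauses
- hole clauses: 7 holes * C(12,2) = 7 * 66 -> 462 clauses
- functional clauses: 12 pigeons * C(7,2) = 12 * 21 -> 252 clauses
Total clauses = 12 + 462 + 252 = 726

726


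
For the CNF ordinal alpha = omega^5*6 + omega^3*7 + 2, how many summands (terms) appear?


CNF: omega^5*6 + omega^3*7 + 2
Count the summands separated by '+':
  term 1: omega^5*6
  term 2: omega^3*7
  term 3: 2
Total terms = 3

3


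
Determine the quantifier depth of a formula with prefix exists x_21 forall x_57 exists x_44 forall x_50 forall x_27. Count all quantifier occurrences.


Quantifier prefix has 5 quantifier symbols.
Quantifier depth = 5

5


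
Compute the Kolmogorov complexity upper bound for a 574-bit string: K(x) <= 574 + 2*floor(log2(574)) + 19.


floor(log2(574)) = 9
2 * 9 = 18
K(x) <= 574 + 18 + 19 = 611

611


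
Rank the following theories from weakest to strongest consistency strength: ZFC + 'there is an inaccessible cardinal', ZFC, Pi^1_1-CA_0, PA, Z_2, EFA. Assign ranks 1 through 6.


Ordering by consistency strength:
1. EFA
2. PA
3. Pi^1_1-CA_0
4. Z_2
5. ZFC
6. ZFC + 'there is an inaccessible cardinal'


ZFC + 'there is an inaccessible cardinal'=6, ZFC=5, Pi^1_1-CA_0=3, PA=2, Z_2=4, EFA=1


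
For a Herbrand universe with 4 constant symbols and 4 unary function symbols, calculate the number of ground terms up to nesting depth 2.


Herbrand terms by depth:
Depth 0: 4 constants
Depth 1: 16 new terms (running total: 20)
Depth 2: 64 new terms (running total: 84)
Total distinct ground terms = 84

84


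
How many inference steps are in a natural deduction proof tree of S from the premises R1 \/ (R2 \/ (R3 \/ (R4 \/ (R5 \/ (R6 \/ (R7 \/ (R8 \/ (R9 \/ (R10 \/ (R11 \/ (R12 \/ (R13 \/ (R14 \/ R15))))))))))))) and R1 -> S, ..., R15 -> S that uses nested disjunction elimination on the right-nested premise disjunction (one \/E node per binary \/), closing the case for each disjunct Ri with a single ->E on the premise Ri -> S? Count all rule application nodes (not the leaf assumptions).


The premise R1 \/ (R2 \/ (R3 \/ (R4 \/ (R5 \/ (R6 \/ (R7 \/ (R8 \/ (R9 \/ (R10 \/ (R11 \/ (R12 \/ (R13 \/ (R14 \/ R15))))))))))))) contains 15 disjuncts, hence 14 binary \/ connectives.
- Each binary \/ is eliminated once: 14 \/E nodes.
- Each of the 15 cases Ri derives S by one ->E with Ri -> S: 15 ->E nodes.
Total = 14 + 15 = 29

29


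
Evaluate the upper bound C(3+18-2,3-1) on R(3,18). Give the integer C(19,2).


R(3,18) <= C(3+18-2, 3-1) = C(19, 2)
C(19, 2) = 19! / (2! * 17!)
= 171

171


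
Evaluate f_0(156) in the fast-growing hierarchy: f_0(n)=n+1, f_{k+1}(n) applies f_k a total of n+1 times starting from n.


f_0(156) = 156 + 1 = 157

157


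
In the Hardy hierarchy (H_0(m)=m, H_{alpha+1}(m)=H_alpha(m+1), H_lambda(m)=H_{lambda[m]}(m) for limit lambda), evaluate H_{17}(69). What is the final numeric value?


H_17(69):
For finite ordinals k, H_k(n) = n + k (each successor step adds 1).
H_17(69) = 69 + 17 = 86

86


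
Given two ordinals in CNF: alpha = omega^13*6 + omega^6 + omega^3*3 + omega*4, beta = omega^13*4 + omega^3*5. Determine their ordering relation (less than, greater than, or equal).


Compare term by term from highest exponent:
alpha = omega^13*6 + omega^6 + omega^3*3 + omega*4
beta = omega^13*4 + omega^3*5
Term 1: alpha has omega^13*6, beta has omega^13*4
Term 2: alpha has omega^6*1, beta has omega^3*5
Term 3: alpha has omega^3*3, beta has omega^0*0
Term 4: alpha has omega^1*4, beta has omega^0*0
Result: alpha > beta

alpha > beta


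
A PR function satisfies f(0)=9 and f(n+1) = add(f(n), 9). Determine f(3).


f(0) = 9
f(1) = add(f(0), 9) = add(9, 9) = 18
f(2) = add(f(1), 9) = add(18, 9) = 27
f(3) = add(f(2), 9) = add(27, 9) = 36


36


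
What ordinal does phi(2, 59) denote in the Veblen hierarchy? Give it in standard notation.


phi(2, 59):
phi(2, beta) = zeta_beta (the beta-th zeta number, fixed point of epsilon).
phi(2, 59) = zeta_59

zeta_59


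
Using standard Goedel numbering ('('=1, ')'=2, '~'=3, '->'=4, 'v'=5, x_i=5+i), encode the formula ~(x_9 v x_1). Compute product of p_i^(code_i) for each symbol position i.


Formula: ~(x_9 v x_1)
Symbol codes: [3, 1, 14, 5, 6, 2]
Primes: [2, 3, 5, 7, 11, 13]
p_1^3 = 2^3 = 8
p_2^1 = 3^1 = 3
p_3^14 = 5^14 = 6103515625
p_4^5 = 7^5 = 16807
p_5^6 = 11^6 = 1771561
p_6^2 = 13^2 = 169
Product = 737096447440869140625000

737096447440869140625000


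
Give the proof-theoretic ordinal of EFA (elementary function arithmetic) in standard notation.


The proof-theoretic ordinal of EFA (elementary function arithmetic) is a standard result in ordinal analysis.
This ordinal is the supremum of order types of primitive recursive well-orderings
that the theory can prove to be well-ordered.
For EFA (elementary function arithmetic), the proof-theoretic ordinal is omega^3.

omega^3


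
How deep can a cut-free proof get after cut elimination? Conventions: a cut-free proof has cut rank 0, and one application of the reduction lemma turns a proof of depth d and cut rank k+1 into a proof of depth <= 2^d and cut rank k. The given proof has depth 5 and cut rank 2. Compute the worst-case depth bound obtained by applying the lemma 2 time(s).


Each rank reduction sends depth d to at most 2^d; cut rank r needs r reductions.
2_0(5) = 5
2_1(5) = 2^5 = 32
2_2(5) = 2^32 = 4294967296
Cut-free depth bound = 4294967296

4294967296


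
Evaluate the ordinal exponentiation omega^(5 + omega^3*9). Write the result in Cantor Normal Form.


omega^(5 + omega^3*9):
In ordinal addition a term is absorbed by a following term of strictly larger exponent: 0 < 3, so 5 + omega^3*9 = omega^3*9.
omega raised to a CNF ordinal is a single CNF term: Result = omega^(omega^3*9)

omega^(omega^3*9)


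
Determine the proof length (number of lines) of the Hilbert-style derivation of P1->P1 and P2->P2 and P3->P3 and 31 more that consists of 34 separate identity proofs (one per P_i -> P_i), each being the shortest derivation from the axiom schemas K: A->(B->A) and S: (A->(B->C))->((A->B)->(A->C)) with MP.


The shortest proof of A->A from K and S in the Hilbert calculus has exactly 5 lines:
(1) K instance A->((A->A)->A), (2) S instance, (3) MP on 1,2, (4) K instance A->(A->A), (5) MP on 3,4.
For 34 independent identities: 34 * 5 = 170 lines total.

170


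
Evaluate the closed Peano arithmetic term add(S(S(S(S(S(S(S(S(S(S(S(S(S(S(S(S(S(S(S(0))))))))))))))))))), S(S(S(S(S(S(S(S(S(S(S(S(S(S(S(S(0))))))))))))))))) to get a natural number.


add(S^19(0), S^16(0)):
S^19(0) = 19
S^16(0) = 16
19 + 16 = 35

35


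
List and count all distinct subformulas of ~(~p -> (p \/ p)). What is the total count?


Formula: ~(~p -> (p \/ p))
Subformulas found:
  1. p
  2. ~p
  3. (p \/ p)
  4. (~p -> (p \/ p))
  5. ~(~p -> (p \/ p))
Total distinct subformulas = 5

5


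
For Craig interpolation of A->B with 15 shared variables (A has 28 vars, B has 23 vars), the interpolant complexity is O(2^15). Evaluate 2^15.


Shared atoms = 15
Craig interpolant size bound = 2^15
= 32768

32768


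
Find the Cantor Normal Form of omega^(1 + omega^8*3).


omega^(1 + omega^8*3):
In ordinal addition a term is absorbed by a following term of strictly larger exponent: 0 < 8, so 1 + omega^8*3 = omega^8*3.
omega raised to a CNF ordinal is a single CNF term: Result = omega^(omega^8*3)

omega^(omega^8*3)


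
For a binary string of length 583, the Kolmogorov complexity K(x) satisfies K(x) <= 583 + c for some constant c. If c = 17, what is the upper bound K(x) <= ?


K(x) <= |x| + c = 583 + 17 = 600

600


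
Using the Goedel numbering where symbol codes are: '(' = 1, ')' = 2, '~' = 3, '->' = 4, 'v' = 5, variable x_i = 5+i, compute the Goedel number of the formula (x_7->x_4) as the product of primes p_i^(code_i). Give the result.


Formula: (x_7->x_4)
Symbol codes: [1, 12, 4, 9, 2]
Primes: [2, 3, 5, 7, 11]
p_1^1 = 2^1 = 2
p_2^12 = 3^12 = 531441
p_3^4 = 5^4 = 625
p_4^9 = 7^9 = 40353607
p_5^2 = 11^2 = 121
Product = 3243641140225158750

3243641140225158750


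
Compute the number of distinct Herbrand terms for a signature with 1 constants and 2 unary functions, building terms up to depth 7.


Herbrand terms by depth:
Depth 0: 1 constants
Depth 1: 2 new terms (running total: 3)
Depth 2: 4 new terms (running total: 7)
Depth 3: 8 new terms (running total: 15)
Depth 4: 16 new terms (running total: 31)
Depth 5: 32 new terms (running total: 63)
Depth 6: 64 new terms (running total: 127)
Depth 7: 128 new terms (running total: 255)
Total distinct ground terms = 255

255


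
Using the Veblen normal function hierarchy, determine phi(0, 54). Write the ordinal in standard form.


phi(0, 54):
phi(0, beta) = omega^beta by definition.
phi(0, 54) = omega^54

omega^54


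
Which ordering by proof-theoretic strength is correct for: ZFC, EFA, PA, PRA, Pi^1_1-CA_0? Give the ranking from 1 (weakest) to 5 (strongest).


Ordering by consistency strength:
1. EFA
2. PRA
3. PA
4. Pi^1_1-CA_0
5. ZFC


ZFC=5, EFA=1, PA=3, PRA=2, Pi^1_1-CA_0=4


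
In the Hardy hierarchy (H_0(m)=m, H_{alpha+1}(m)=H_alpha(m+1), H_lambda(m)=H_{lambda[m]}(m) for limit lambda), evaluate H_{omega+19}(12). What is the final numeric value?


H_{omega+19}(12):
Unwind the 19 successor steps: H_{omega+19}(12) = H_omega(12+19) = H_omega(31).
H_omega(m) = H_m(m) = m + m = 2m.
Result = 2 * 31 = 62

62


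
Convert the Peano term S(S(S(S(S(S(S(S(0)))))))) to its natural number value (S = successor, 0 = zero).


Counting successors applied to 0:
8 applications of S to 0 = 8

8


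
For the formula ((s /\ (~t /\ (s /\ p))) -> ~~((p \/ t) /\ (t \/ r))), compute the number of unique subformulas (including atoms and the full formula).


Formula: ((s /\ (~t /\ (s /\ p))) -> ~~((p \/ t) /\ (t \/ r)))
Subformulas found:
  1. s
  2. r
  3. t
  4. p
  5. ~t
  6. (p \/ t)
  7. (s /\ p)
  8. (t \/ r)
  9. (~t /\ (s /\ p))
  10. ((p \/ t) /\ (t \/ r))
  11. (s /\ (~t /\ (s /\ p)))
  12. ~((p \/ t) /\ (t \/ r))
  13. ~~((p \/ t) /\ (t \/ r))
  14. ((s /\ (~t /\ (s /\ p))) -> ~~((p \/ t) /\ (t \/ r)))
Total distinct subformulas = 14

14


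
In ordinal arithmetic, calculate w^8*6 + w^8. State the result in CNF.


Ordinal addition w^8*6 + w^8:
Both terms have the same exponent 8.
w^e*c + w^e*d = w^e*(c+d).
Result = w^8*(6+1) = w^8*7

w^8*7


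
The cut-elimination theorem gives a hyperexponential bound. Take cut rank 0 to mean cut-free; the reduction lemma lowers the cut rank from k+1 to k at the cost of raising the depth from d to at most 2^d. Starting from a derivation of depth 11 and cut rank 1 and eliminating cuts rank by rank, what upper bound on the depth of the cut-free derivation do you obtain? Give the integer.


Each rank reduction sends depth d to at most 2^d; cut rank r needs r reductions.
2_0(11) = 11
2_1(11) = 2^11 = 2048
Cut-free depth bound = 2048

2048


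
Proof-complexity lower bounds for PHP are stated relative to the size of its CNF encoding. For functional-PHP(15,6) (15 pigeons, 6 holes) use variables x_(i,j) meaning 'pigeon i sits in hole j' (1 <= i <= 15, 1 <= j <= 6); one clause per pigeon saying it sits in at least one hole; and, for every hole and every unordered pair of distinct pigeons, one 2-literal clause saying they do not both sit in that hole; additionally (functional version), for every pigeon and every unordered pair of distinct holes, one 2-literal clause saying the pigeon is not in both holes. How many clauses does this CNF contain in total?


functional-PHP(15,6): 15 pigeons, 6 holes, 15*6 = 90 variables.
- pigeon clauses: one per pigeon -> 15 clauses
- hole clauses: 6 holes * C(15,2) = 6 * 105 -> 630 clauses
- functional clauses: 15 pigeons * C(6,2) = 15 * 15 -> 225 clauses
Total clauses = 15 + 630 + 225 = 870

870
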